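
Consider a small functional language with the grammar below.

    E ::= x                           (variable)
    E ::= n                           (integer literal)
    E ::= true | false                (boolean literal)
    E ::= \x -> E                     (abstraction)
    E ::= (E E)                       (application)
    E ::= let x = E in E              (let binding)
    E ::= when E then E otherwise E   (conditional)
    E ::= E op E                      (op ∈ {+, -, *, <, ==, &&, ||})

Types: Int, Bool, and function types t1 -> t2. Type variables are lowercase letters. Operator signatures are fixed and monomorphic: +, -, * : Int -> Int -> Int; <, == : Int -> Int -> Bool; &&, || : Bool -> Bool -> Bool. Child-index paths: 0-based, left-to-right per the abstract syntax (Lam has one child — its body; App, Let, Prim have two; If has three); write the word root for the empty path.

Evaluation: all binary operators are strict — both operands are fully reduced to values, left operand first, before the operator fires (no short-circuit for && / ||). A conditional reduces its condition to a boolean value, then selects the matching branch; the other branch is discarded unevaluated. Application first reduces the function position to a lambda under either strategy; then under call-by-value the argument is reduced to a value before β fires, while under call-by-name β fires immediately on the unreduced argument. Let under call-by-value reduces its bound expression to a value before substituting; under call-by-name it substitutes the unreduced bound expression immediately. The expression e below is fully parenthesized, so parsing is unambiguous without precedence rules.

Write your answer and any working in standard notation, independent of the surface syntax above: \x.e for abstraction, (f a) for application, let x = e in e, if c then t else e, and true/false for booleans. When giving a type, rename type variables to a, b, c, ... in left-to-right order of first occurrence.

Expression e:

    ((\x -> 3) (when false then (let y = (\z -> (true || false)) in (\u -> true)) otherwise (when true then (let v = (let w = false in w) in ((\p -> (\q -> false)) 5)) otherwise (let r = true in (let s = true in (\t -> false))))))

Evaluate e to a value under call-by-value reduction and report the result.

Answer: 3

Trace:
step 0: ((\x.3) (if false then (let y = (\z.(true || false)) in (\u.true)) else (if true then (let v = (let w = false in w) in ((\p.(\q.false)) 5)) else (let r = true in (let s = true in (\t.false))))))
step 1: [if@1] ((\x.3) (if true then (let v = (let w = false in w) in ((\p.(\q.false)) 5)) else (let r = true in (let s = true in (\t.false)))))
step 2: [if@1] ((\x.3) (let v = (let w = false in w) in ((\p.(\q.false)) 5)))
step 3: [let@1.0] ((\x.3) (let v = false in ((\p.(\q.false)) 5)))
step 4: [let@1] ((\x.3) ((\p.(\q.false)) 5))
step 5: [beta@1] ((\x.3) (\q.false))
step 6: [beta@root] 3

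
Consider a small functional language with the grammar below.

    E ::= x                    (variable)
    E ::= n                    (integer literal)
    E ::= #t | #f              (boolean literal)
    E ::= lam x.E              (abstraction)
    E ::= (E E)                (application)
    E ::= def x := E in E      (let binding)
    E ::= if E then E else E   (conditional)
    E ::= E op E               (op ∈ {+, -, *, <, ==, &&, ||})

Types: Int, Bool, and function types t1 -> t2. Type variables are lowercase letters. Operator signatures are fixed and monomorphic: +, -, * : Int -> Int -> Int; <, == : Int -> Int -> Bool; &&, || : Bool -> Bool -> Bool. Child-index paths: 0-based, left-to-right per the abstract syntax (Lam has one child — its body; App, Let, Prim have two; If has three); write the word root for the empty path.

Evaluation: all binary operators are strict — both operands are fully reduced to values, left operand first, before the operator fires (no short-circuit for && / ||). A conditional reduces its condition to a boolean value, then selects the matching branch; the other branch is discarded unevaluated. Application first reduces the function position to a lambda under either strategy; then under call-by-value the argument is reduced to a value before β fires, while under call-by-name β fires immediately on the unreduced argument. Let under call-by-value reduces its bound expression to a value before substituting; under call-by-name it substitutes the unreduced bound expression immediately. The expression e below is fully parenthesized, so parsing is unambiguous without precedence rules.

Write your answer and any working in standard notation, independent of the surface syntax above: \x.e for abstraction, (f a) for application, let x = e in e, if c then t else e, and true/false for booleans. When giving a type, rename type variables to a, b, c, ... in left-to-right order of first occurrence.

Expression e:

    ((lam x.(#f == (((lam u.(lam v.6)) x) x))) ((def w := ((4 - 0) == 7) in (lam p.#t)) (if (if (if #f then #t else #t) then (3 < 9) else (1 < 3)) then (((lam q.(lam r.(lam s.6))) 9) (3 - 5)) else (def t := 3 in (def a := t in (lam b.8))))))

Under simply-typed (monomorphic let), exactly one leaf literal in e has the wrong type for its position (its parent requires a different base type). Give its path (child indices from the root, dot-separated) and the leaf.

Derivation:
  unify Bool ~ Int
  FAIL: mismatch Bool ~ Int

Answer: 0.0.0 : false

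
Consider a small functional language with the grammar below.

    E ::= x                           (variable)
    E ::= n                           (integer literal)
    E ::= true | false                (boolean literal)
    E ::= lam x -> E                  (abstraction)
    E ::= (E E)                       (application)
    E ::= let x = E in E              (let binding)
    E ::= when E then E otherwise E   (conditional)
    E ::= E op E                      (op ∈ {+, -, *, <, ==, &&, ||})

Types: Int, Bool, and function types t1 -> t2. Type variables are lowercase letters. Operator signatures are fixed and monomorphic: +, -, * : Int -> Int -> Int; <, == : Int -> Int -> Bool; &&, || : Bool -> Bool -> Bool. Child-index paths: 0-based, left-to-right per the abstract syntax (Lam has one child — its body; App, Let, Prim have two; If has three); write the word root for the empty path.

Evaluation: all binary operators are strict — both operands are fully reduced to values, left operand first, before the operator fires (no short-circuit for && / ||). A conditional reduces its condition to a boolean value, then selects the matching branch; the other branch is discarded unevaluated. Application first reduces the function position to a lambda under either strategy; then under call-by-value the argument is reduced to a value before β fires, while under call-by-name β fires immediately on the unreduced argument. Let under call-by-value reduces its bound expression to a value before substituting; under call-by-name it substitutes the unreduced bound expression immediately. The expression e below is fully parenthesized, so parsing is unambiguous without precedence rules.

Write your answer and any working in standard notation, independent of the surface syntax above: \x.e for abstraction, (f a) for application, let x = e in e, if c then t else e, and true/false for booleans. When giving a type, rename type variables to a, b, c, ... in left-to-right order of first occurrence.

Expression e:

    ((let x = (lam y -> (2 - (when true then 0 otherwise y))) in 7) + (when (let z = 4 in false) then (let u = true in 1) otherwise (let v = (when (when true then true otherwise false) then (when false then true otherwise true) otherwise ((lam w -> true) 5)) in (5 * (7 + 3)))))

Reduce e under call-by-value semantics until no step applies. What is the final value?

Working:
step 0: ((let x = (\y.(2 - (if true then 0 else y))) in 7) + (if (let z = 4 in false) then (let u = true in 1) else (let v = (if (if true then true else false) then (if false then true else true) else ((\w.true) 5)) in (5 * (7 + 3)))))
step 1: [let@0] (7 + (if (let z = 4 in false) then (let u = true in 1) else (let v = (if (if true then true else false) then (if false then true else true) else ((\w.true) 5)) in (5 * (7 + 3)))))
step 2: [let@1.0] (7 + (if false then (let u = true in 1) else (let v = (if (if true then true else false) then (if false then true else true) else ((\w.true) 5)) in (5 * (7 + 3)))))
step 3: [if@1] (7 + (let v = (if (if true then true else false) then (if false then true else true) else ((\w.true) 5)) in (5 * (7 + 3))))
step 4: [if@1.0.0] (7 + (let v = (if true then (if false then true else true) else ((\w.true) 5)) in (5 * (7 + 3))))
step 5: [if@1.0] (7 + (let v = (if false then true else true) in (5 * (7 + 3))))
step 6: [if@1.0] (7 + (let v = true in (5 * (7 + 3))))
step 7: [let@1] (7 + (5 * (7 + 3)))
step 8: [delta@1.1] (7 + (5 * 10))
step 9: [delta@1] (7 + 50)
step 10: [delta@root] 57

Answer: 57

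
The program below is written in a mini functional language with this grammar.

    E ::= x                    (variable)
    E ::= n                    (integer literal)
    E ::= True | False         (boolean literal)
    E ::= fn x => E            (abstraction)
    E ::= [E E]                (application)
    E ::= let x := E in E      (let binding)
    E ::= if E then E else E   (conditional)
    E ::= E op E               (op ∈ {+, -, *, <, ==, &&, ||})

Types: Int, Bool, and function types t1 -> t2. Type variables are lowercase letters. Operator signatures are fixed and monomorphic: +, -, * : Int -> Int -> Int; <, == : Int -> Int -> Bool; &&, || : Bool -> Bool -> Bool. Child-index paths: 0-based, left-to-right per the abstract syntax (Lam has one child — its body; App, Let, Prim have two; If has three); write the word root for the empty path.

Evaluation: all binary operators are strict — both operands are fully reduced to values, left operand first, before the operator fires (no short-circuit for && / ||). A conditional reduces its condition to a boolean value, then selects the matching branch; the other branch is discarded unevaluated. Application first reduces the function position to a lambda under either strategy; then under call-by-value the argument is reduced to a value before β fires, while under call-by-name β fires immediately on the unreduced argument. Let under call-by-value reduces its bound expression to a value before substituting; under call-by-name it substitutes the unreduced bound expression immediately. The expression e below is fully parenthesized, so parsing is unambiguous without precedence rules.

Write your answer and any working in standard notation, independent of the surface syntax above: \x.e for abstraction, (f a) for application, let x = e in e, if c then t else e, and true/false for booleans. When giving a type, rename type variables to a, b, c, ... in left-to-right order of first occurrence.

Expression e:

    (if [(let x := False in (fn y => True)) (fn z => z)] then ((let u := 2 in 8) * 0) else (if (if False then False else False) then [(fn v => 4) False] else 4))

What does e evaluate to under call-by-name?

Working:
step 0: (if ((let x = false in (\y.true)) (\z.z)) then ((let u = 2 in 8) * 0) else (if (if false then false else false) then ((\v.4) false) else 4))
step 1: [let@0.0] (if ((\y.true) (\z.z)) then ((let u = 2 in 8) * 0) else (if (if false then false else false) then ((\v.4) false) else 4))
step 2: [beta@0] (if true then ((let u = 2 in 8) * 0) else (if (if false then false else false) then ((\v.4) false) else 4))
step 3: [if@root] ((let u = 2 in 8) * 0)
step 4: [let@0] (8 * 0)
step 5: [delta@root] 0

Answer: 0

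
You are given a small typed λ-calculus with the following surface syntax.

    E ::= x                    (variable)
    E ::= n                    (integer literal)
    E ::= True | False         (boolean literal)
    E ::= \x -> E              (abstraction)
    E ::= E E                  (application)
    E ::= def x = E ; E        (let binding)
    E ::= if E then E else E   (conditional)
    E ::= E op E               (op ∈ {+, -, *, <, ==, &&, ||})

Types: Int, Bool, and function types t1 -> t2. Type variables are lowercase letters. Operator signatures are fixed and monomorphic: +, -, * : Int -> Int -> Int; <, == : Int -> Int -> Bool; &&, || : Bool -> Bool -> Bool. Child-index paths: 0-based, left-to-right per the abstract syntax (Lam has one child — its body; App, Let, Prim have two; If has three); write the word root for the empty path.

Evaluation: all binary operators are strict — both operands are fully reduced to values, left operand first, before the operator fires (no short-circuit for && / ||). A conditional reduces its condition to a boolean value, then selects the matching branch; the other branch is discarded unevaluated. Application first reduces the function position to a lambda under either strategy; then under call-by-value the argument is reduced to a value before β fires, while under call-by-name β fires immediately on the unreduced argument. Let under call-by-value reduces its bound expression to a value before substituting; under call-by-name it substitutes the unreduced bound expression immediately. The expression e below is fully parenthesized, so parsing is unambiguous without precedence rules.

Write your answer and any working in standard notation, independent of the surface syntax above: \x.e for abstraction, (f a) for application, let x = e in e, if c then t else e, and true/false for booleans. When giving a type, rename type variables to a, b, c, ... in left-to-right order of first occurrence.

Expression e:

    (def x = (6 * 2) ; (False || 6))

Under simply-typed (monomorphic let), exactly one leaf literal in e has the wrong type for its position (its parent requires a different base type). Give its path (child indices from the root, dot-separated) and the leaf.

Working:
  unify Int ~ Int
  unify Int ~ Int
let x : Int
  unify Bool ~ Bool
  unify Int ~ Bool
  FAIL: mismatch Int ~ Bool

Answer: 1.1 : 6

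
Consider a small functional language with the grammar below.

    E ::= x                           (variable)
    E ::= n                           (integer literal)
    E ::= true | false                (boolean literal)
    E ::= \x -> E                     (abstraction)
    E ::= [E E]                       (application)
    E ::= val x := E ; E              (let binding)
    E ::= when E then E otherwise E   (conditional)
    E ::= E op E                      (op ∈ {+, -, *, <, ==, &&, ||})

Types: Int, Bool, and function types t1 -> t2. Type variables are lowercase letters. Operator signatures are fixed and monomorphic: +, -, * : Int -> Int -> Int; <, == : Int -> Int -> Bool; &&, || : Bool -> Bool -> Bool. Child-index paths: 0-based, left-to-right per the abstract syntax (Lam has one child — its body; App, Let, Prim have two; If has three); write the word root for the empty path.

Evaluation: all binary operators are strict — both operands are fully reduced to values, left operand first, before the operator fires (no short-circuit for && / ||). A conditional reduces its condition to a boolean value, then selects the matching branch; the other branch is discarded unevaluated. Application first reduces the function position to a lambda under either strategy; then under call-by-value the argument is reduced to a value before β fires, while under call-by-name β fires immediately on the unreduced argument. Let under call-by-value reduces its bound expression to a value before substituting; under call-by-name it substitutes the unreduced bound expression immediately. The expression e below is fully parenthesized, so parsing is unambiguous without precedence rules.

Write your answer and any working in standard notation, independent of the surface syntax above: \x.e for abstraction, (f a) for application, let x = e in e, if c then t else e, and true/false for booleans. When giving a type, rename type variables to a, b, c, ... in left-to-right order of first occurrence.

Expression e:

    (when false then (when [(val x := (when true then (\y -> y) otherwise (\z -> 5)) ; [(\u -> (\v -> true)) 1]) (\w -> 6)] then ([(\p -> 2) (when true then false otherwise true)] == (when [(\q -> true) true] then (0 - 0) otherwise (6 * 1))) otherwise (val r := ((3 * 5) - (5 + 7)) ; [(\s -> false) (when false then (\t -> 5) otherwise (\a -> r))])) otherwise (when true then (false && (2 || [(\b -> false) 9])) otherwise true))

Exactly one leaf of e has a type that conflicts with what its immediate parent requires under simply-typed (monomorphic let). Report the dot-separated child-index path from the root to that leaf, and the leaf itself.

Working:
  unify Bool ~ Bool
  unify Bool ~ Bool
y : a
\y._ : a -> a
\z._ : b -> Int
  unify a -> a ~ b -> Int
  unify a ~ b
  unify b ~ Int
let x : Int -> Int
\v._ : d -> Bool
\u._ : c -> d -> Bool
  unify c -> d -> Bool ~ Int -> e
  unify c ~ Int
  unify d -> Bool ~ e
_ _ : d -> Bool
\w._ : f -> Int
  unify d -> Bool ~ (f -> Int) -> g
  unify d ~ f -> Int
  unify Bool ~ g
_ _ : Bool
  unify Bool ~ Bool
\p._ : h -> Int
  unify Bool ~ Bool
  unify Bool ~ Bool
  unify h -> Int ~ Bool -> i
  unify h ~ Bool
  unify Int ~ i
_ _ : Int
  unify Int ~ Int
\q._ : j -> Bool
  unify j -> Bool ~ Bool -> k
  unify j ~ Bool
  unify Bool ~ k
_ _ : Bool
  unify Bool ~ Bool
  unify Int ~ Int
  unify Int ~ Int
  unify Int ~ Int
  unify Int ~ Int
  unify Int ~ Int
  unify Int ~ Int
  unify Int ~ Int
  unify Int ~ Int
  unify Int ~ Int
  unify Int ~ Int
  unify Int ~ Int
  unify Int ~ Int
let r : Int
\s._ : l -> Bool
  unify Bool ~ Bool
\t._ : m -> Int
r : Int
\a._ : n -> Int
  unify m -> Int ~ n -> Int
  unify m ~ n
  unify Int ~ Int
  unify l -> Bool ~ (n -> Int) -> o
  unify l ~ n -> Int
  unify Bool ~ o
_ _ : Bool
  unify Bool ~ Bool
  unify Bool ~ Bool
  unify Bool ~ Bool
  unify Int ~ Bool
  FAIL: mismatch Int ~ Bool

Answer: 2.1.1.0 : 2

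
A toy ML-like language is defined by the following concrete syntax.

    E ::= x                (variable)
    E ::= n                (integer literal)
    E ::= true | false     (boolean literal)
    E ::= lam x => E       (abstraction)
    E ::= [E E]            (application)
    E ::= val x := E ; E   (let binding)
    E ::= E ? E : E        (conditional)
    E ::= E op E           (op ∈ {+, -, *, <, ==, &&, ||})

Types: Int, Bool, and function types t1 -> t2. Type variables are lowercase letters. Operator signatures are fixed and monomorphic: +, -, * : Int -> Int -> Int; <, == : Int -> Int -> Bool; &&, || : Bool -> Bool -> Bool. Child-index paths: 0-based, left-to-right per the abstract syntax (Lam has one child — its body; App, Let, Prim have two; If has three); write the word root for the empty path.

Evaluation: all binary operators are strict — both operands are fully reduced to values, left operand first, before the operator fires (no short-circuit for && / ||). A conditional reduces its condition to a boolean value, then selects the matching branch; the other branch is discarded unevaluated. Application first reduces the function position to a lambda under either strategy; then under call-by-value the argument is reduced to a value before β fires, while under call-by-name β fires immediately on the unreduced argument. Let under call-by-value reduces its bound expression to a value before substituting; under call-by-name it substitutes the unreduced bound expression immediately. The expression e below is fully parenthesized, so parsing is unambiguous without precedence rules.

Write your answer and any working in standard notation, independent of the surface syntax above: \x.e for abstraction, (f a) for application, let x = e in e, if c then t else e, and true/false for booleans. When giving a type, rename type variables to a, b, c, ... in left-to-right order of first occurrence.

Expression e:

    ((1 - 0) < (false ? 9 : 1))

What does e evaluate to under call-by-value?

Trace:
step 0: ((1 - 0) < (if false then 9 else 1))
step 1: [delta@0] (1 < (if false then 9 else 1))
step 2: [if@1] (1 < 1)
step 3: [delta@root] false

Answer: false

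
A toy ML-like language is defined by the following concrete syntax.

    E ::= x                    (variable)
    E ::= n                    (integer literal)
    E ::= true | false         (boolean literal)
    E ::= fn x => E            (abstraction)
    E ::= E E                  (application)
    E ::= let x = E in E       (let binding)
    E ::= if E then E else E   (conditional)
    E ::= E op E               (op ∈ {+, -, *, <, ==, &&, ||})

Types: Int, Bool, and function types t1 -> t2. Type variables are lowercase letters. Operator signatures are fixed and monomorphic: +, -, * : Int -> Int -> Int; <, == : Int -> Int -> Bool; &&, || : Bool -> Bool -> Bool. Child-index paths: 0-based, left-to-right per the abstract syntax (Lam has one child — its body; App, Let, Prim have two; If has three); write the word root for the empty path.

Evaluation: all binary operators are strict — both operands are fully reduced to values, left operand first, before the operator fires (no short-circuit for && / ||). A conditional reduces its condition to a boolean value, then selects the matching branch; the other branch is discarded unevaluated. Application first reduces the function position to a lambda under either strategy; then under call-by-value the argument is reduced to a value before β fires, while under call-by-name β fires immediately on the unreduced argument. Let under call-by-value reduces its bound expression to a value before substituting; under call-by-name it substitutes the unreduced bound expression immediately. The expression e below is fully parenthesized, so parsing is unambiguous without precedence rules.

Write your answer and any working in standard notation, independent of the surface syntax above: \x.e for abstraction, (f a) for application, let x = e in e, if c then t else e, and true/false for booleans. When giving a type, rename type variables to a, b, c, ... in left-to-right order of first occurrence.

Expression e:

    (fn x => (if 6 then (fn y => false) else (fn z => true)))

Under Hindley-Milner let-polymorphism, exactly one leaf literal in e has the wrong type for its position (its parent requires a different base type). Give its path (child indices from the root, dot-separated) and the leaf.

Answer: 0.0 : 6

Derivation:
  unify Int ~ Bool
  FAIL: mismatch Int ~ Bool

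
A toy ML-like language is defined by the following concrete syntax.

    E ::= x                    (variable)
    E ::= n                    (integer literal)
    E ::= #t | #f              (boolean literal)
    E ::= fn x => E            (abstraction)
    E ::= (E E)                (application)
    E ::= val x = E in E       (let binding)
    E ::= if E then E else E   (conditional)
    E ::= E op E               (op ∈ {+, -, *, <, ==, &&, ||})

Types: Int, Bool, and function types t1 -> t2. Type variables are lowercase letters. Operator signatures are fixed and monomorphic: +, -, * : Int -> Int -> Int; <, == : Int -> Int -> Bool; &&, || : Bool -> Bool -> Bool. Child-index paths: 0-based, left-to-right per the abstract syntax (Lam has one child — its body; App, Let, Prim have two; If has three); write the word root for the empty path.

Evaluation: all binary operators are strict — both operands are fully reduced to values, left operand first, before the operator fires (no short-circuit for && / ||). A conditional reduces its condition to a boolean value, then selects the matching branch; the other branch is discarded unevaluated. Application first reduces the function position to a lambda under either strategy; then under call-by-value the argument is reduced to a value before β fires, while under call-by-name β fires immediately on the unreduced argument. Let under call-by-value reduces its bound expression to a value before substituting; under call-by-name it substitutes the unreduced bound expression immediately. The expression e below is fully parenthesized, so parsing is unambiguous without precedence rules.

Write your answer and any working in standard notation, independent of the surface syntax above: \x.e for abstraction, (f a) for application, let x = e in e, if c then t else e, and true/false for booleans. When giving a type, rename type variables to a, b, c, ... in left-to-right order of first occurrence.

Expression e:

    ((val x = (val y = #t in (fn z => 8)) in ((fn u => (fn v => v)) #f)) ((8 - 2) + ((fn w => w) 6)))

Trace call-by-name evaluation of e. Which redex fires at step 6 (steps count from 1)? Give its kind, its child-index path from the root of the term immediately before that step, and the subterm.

Derivation:
step 0: ((let x = (let y = true in (\z.8)) in ((\u.(\v.v)) false)) ((8 - 2) + ((\w.w) 6)))
step 1: [let@0] (((\u.(\v.v)) false) ((8 - 2) + ((\w.w) 6)))
step 2: [beta@0] ((\v.v) ((8 - 2) + ((\w.w) 6)))
step 3: [beta@root] ((8 - 2) + ((\w.w) 6))
step 4: [delta@0] (6 + ((\w.w) 6))
step 5: [beta@1] (6 + 6)
step 6: [delta@root] 12

Answer: delta at root : (6 + 6)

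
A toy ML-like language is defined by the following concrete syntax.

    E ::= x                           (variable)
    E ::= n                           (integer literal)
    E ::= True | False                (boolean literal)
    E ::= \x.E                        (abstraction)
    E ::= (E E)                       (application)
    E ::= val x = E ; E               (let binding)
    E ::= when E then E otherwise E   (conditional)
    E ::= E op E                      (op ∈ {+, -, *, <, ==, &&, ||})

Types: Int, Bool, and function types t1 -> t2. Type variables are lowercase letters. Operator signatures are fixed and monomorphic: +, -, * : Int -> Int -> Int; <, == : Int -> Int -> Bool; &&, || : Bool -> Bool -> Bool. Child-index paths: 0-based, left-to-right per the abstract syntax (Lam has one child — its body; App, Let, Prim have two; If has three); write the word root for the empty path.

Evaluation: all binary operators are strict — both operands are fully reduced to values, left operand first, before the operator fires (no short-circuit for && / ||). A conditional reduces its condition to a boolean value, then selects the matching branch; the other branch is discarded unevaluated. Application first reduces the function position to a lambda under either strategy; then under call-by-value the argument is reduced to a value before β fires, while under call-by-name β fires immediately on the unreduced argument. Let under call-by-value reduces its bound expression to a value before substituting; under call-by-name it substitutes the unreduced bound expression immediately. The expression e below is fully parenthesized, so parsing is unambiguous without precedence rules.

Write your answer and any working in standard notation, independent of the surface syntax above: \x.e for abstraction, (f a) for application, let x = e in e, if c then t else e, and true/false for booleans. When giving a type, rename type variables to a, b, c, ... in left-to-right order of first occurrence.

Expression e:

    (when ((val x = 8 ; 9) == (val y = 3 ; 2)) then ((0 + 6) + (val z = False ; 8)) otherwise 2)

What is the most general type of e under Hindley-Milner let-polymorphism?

Answer: Int

Trace:
let x : Int
  unify Int ~ Int
let y : Int
  unify Int ~ Int
  unify Bool ~ Bool
  unify Int ~ Int
  unify Int ~ Int
  unify Int ~ Int
let z : Bool
  unify Int ~ Int
  unify Int ~ Int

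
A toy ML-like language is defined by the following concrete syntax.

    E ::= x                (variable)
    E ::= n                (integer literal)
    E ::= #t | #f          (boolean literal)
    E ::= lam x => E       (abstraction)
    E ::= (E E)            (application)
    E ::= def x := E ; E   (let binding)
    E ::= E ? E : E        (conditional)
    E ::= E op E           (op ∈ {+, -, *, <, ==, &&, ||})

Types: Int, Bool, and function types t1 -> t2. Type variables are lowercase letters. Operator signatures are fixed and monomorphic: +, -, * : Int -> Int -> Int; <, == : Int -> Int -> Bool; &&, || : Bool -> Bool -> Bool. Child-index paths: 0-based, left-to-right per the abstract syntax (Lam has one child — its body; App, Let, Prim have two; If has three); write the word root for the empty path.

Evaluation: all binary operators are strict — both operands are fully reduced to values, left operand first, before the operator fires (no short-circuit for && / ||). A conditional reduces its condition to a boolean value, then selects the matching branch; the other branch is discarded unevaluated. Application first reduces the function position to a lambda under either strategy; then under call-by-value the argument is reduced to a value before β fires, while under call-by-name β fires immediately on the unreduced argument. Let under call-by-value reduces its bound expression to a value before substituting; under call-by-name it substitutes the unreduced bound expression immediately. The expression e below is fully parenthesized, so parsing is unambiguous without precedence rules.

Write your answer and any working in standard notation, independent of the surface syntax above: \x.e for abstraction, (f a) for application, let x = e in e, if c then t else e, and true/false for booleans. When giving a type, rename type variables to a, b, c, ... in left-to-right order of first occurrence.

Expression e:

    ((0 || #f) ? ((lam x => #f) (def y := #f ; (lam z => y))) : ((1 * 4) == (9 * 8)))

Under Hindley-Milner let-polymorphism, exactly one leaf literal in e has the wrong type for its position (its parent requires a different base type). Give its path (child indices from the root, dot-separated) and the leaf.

Derivation:
  unify Int ~ Bool
  FAIL: mismatch Int ~ Bool

Answer: 0.0 : 0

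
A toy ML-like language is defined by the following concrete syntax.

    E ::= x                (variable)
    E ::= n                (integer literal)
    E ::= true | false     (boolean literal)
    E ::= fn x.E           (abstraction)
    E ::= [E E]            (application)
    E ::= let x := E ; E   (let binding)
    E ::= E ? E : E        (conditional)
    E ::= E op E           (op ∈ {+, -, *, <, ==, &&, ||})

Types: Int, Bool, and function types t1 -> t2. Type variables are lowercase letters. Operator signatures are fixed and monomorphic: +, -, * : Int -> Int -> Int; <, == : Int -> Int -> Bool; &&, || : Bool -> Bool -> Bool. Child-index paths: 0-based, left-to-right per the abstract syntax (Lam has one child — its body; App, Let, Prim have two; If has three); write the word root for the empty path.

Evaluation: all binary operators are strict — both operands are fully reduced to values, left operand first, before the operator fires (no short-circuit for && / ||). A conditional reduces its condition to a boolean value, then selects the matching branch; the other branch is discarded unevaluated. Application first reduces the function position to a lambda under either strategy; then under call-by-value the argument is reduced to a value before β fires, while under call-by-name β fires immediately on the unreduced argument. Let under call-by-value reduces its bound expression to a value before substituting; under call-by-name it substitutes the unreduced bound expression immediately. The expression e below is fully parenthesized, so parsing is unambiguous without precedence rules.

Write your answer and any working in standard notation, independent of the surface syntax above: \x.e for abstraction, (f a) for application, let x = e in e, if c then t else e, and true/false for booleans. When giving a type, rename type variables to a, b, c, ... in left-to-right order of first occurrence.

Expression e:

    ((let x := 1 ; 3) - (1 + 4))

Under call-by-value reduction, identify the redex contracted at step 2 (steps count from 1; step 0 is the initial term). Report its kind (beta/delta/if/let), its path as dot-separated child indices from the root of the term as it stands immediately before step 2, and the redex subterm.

Answer: delta at 1 : (1 + 4)

Working:
step 0: ((let x = 1 in 3) - (1 + 4))
step 1: [let@0] (3 - (1 + 4))
step 2: [delta@1] (3 - 5)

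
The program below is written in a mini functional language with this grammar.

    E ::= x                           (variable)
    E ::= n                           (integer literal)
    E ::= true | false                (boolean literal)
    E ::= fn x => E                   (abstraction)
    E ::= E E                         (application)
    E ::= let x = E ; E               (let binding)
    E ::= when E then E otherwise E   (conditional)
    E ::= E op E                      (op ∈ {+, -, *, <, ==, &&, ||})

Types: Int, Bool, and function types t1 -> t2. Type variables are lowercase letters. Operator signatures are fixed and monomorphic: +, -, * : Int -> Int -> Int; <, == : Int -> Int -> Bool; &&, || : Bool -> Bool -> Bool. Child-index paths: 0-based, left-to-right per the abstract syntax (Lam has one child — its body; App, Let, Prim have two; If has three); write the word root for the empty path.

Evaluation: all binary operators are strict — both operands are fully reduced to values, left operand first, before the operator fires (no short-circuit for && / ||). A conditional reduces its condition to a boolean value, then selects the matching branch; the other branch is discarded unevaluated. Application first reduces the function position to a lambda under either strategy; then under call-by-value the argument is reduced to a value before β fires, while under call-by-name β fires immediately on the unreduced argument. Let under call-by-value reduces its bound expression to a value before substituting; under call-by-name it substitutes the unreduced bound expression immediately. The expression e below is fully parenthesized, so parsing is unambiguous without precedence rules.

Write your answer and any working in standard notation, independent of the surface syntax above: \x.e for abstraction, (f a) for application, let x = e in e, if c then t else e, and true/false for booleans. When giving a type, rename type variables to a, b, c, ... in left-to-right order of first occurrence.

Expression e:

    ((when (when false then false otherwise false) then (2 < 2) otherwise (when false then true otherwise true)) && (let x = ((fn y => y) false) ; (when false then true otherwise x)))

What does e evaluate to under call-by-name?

Answer: false

Working:
step 0: ((if (if false then false else false) then (2 < 2) else (if false then true else true)) && (let x = ((\y.y) false) in (if false then true else x)))
step 1: [if@0.0] ((if false then (2 < 2) else (if false then true else true)) && (let x = ((\y.y) false) in (if false then true else x)))
step 2: [if@0] ((if false then true else true) && (let x = ((\y.y) false) in (if false then true else x)))
step 3: [if@0] (true && (let x = ((\y.y) false) in (if false then true else x)))
step 4: [let@1] (true && (if false then true else ((\y.y) false)))
step 5: [if@1] (true && ((\y.y) false))
step 6: [beta@1] (true && false)
step 7: [delta@root] false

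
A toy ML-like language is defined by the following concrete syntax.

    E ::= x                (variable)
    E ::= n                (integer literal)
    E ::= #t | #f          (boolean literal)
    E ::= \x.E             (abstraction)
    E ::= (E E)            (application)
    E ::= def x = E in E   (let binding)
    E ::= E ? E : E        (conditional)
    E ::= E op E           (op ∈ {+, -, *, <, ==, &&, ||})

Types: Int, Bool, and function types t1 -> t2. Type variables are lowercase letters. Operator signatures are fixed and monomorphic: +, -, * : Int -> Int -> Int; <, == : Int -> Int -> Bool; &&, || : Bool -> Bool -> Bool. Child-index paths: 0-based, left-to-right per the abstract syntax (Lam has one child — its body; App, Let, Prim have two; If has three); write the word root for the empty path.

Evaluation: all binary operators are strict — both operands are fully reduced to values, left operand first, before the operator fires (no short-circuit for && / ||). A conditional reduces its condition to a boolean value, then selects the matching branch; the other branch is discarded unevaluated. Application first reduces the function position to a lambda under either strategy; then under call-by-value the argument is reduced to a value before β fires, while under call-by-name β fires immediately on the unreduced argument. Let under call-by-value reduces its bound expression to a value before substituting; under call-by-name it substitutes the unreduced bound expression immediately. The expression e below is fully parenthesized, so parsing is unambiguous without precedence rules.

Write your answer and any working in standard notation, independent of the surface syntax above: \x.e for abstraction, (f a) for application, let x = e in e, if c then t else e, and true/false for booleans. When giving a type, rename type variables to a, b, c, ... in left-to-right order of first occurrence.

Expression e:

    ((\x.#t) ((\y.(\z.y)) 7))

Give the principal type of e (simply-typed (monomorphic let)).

Answer: Bool

Trace:
\x._ : a -> Bool
y : b
\z._ : c -> b
\y._ : b -> c -> b
  unify b -> c -> b ~ Int -> d
  unify b ~ Int
  unify c -> Int ~ d
_ _ : c -> Int
  unify a -> Bool ~ (c -> Int) -> e
  unify a ~ c -> Int
  unify Bool ~ e
_ _ : Bool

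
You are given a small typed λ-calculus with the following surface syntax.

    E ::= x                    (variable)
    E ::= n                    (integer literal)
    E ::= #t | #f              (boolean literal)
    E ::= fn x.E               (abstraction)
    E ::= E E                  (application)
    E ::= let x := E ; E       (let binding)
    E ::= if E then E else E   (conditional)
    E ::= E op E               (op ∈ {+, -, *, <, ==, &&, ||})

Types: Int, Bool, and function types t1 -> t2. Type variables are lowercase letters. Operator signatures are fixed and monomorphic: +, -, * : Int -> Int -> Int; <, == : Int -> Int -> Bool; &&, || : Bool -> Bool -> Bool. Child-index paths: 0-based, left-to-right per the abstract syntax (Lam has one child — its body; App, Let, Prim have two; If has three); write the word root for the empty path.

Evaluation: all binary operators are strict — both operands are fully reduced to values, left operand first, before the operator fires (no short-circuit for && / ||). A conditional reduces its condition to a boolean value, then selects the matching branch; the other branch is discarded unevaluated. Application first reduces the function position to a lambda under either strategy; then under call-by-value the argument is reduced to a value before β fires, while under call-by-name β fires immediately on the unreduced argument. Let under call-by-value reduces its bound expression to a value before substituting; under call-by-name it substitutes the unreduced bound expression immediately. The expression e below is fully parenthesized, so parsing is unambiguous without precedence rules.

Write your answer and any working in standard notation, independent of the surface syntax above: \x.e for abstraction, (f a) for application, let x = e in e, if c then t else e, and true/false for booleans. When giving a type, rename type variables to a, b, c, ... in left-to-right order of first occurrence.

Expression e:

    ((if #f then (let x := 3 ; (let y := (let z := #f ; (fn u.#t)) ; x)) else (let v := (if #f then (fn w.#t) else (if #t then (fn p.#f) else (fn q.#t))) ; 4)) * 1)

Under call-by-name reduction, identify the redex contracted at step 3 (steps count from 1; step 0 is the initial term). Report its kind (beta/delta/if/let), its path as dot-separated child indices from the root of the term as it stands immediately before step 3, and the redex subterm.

Answer: delta at root : (4 * 1)

Trace:
step 0: ((if false then (let x = 3 in (let y = (let z = false in (\u.true)) in x)) else (let v = (if false then (\w.true) else (if true then (\p.false) else (\q.true))) in 4)) * 1)
step 1: [if@0] ((let v = (if false then (\w.true) else (if true then (\p.false) else (\q.true))) in 4) * 1)
step 2: [let@0] (4 * 1)
step 3: [delta@root] 4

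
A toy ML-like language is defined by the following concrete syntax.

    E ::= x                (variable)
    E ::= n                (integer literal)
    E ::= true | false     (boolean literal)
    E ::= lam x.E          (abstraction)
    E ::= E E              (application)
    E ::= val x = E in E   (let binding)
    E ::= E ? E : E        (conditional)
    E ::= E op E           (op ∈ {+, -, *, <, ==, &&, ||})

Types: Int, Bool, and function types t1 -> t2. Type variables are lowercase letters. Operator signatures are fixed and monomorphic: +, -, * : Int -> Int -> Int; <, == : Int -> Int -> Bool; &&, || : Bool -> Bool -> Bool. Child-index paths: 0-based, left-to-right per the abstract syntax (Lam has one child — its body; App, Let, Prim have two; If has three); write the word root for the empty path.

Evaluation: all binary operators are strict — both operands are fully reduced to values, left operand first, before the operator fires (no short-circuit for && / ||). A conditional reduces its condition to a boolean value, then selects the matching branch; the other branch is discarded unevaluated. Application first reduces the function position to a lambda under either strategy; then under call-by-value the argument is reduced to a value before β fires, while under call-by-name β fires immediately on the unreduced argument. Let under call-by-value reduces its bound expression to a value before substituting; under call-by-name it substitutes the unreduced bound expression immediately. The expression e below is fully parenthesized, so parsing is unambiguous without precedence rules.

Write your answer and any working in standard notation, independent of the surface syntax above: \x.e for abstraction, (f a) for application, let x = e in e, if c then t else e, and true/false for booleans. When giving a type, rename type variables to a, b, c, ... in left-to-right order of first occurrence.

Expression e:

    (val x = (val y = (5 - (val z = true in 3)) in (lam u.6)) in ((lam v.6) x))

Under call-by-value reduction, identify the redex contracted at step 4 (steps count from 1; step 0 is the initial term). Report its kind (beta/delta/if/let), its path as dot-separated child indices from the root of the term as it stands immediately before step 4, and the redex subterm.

Trace:
step 0: (let x = (let y = (5 - (let z = true in 3)) in (\u.6)) in ((\v.6) x))
step 1: [let@0.0.1] (let x = (let y = (5 - 3) in (\u.6)) in ((\v.6) x))
step 2: [delta@0.0] (let x = (let y = 2 in (\u.6)) in ((\v.6) x))
step 3: [let@0] (let x = (\u.6) in ((\v.6) x))
step 4: [let@root] ((\v.6) (\u.6))

Answer: let at root : (let x = (\u.6) in ((\v.6) x))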